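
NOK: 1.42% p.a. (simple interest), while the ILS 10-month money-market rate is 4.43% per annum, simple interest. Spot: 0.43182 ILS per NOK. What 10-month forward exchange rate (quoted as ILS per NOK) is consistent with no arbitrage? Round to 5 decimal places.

T = 10/12 years.
ILS growth factor: 1 + 0.0443×10/12 = 1.0369167.
Growth of 1 NOK over T: 1 + 0.0142×10/12 = 1.0118333.
CIP: F = S · (grow ILS)/(grow NOK) = 0.43182 × 1.0369167/1.0118333 = 0.4425248 ILS per NOK.

0.44252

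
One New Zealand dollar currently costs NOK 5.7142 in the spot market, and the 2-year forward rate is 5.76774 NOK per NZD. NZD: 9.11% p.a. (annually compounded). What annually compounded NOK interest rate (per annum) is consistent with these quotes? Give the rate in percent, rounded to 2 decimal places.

T = 2 years.
CIP gives F = S · g_NOK/g_NZD, so g_NOK/g_NZD = 5.76774/5.7142 = 1.0093696.
The NZD side grows by (1 + 0.0911)^2 = 1.1904992.
That pins the NOK growth at 1.2016537.
Annualise: 1.2016537^(1/2) − 1 = 0.096200 = 9.62%.

9.62%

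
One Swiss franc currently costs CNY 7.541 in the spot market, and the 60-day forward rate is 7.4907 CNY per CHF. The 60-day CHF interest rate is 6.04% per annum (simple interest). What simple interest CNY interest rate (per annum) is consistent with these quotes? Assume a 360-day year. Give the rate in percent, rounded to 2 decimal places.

T = 60/360 years.
By CIP, F/S equals the CNY-to-CHF growth ratio: 7.4907/7.541 = 0.9933298.
CHF growth factor: 1 + 0.0604×60/360 = 1.0100667.
Hence g_CNY = 1.0033294.
(1.0033294 − 1)/T = 0.019976, i.e. 2.00%.

2.00%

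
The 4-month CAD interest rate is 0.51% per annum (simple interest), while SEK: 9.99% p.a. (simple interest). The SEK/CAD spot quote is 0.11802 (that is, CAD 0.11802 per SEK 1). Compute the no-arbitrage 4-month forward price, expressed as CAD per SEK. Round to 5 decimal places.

T = 4/12 years.
CAD growth factor: 1 + 0.0051×4/12 = 1.001700.
SEK accumulates by 1 + 0.0999×4/12 = 1.033300.
So F = 0.11802 × 1.001700 / 1.033300 = 0.1144108 (CAD/SEK).

0.11441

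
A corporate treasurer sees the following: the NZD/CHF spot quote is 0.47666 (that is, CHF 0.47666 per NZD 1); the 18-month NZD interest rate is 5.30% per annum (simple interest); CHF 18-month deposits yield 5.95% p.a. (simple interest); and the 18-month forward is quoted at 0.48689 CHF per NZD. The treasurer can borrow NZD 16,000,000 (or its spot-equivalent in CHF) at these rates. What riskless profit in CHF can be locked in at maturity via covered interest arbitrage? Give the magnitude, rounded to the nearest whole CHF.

CHF 102,334

T = 18/12 years.
Route A — deposit NZD, sell forward: 16,000,000 × 1.079500 × 0.48689 = CHF 8,409,564.08.
Route B — convert at spot, deposit CHF: 16,000,000 × 0.47666 × 1.089250 = CHF 8,307,230.48.
The quoted forward overvalues NZD, so borrow CHF, buy NZD at spot, deposit the NZD at 5.30%, and sell the proceeds forward at 0.48689.
The gap between the two covered legs is CHF 102,334.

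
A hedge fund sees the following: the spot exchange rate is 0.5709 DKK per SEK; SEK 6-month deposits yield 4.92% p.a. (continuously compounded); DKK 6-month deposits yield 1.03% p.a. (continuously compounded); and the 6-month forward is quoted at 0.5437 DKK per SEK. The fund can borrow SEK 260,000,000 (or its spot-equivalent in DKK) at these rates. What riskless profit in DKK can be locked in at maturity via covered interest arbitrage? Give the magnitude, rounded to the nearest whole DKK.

T = 6/12 years.
Invest the SEK and cover forward: 260,000,000 × 1.02490507649 × 0.5437 = DKK 144,882,631.42.
Convert at spot and invest in DKK: 260,000,000 × 0.5709 × 1.00516328404 = DKK 149,200,406.90.
The quoted forward undervalues SEK, so borrow SEK, convert to DKK at spot, deposit the DKK at 1.03%, and buy SEK forward at 0.5437 to cover the loan.
Arbitrage profit = |144,882,631.42 − 149,200,406.90| = DKK 4,317,775.

DKK 4,317,775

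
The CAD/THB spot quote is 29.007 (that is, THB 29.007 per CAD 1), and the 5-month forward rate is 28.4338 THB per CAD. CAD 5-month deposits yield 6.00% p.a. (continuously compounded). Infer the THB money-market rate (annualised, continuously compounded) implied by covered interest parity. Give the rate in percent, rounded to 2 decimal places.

T = 5/12 years.
F/S = 28.4338/29.007 = 0.9802393 = (growth of THB) / (growth of CAD).
The CAD side grows by e^(0.0600×5/12) = 1.0253151.
Hence g_THB = 1.0050542.
Take logs: ln 1.0050542 / (5/12) = 0.012100, so 1.21%.

1.21%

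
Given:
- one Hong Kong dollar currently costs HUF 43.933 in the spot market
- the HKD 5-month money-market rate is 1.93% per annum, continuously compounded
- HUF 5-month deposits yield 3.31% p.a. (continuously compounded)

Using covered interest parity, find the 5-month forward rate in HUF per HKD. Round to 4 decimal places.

T = 5/12 years.
HUF growth factor: e^(0.0331×5/12) = 1.01388721.
Growth of 1 HKD over T: e^(0.0193×5/12) = 1.00807409.
Forward (HUF per HKD) = 43.933 × 1.01388721 / 1.00807409 = 44.186342.

44.1863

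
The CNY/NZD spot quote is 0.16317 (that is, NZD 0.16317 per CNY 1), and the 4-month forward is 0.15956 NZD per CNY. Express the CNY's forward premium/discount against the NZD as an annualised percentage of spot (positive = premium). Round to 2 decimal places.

-6.64%

T = 4/12 years.
(F − S)/S = (0.15956 − 0.16317)/0.16317 = -0.0221242.
Annualise by dividing by T: -0.0221242 / (4/12) = -0.066373 → -6.64%.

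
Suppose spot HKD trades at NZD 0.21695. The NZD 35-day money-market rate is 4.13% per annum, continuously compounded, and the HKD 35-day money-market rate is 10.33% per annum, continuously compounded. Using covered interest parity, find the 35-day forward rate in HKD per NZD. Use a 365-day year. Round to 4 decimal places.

T = 35/365 years.
Growth of 1 NZD over T: e^(0.0413×35/365) = 1.0039681.
HKD growth factor: e^(0.1033×35/365) = 1.0099547.
So F = 0.21695 × 1.0039681 / 1.0099547 = 0.2156640 (NZD/HKD).
Quoted the other way: 1/0.2156640 = 4.6368 HKD per NZD.

4.6368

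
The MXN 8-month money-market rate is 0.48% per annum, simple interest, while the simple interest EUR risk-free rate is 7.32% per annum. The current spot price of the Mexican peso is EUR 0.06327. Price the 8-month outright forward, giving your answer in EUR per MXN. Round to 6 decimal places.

T = 8/12 years.
Growth of 1 EUR over T: 1 + 0.0732×8/12 = 1.048800.
Growth of 1 MXN over T: 1 + 0.0048×8/12 = 1.003200.
Forward (EUR per MXN) = 0.06327 × 1.048800 / 1.003200 = 0.06614591.

0.066146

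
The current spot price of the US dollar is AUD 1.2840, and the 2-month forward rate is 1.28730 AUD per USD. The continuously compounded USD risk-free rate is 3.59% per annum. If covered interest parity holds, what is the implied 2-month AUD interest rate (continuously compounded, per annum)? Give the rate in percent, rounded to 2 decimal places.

5.13%

T = 2/12 years.
F/S = 1.2873/1.284 = 1.0025701 = (growth of AUD) / (growth of USD).
USD growth factor: e^(0.0359×2/12) = 1.0060013.
That pins the AUD growth at 1.0085868.
r = ln(1.0085868)/(2/12) = 0.051301 → 5.13%.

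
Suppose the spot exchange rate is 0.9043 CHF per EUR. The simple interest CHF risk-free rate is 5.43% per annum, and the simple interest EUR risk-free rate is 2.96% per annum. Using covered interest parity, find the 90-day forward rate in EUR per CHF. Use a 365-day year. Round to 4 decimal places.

T = 90/365 years.
CHF accumulates by 1 + 0.0543×90/365 = 1.013389.
EUR accumulates by 1 + 0.0296×90/365 = 1.0072986.
Forward (CHF per EUR) = 0.9043 × 1.013389 / 1.0072986 = 0.9097676.
Invert for EUR per CHF: 1 / 0.9097676 = 1.0992.

1.0992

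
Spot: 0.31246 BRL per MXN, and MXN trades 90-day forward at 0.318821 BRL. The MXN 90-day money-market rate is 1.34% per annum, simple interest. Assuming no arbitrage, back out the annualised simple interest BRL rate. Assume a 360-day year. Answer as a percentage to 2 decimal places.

9.51%

T = 90/360 years.
CIP gives F = S · g_BRL/g_MXN, so g_BRL/g_MXN = 0.318821/0.31246 = 1.0203578.
MXN growth factor: 1 + 0.0134×90/360 = 1.003350.
So the BRL growth factor = 1.023776.
(1.023776 − 1)/T = 0.095104, i.e. 9.51%.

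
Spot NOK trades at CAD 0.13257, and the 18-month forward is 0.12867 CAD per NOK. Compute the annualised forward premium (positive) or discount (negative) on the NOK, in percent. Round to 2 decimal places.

-1.96%

T = 18/12 years.
NOK trades forward at -2.94184% vs spot over the period.
×(1/T) gives -1.96% p.a.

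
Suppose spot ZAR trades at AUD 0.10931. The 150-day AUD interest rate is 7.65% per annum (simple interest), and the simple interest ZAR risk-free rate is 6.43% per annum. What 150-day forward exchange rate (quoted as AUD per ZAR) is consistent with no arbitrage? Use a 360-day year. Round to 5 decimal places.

0.10985

T = 150/360 years.
Growth of 1 AUD over T: 1 + 0.0765×150/360 = 1.031875.
Growth of 1 ZAR over T: 1 + 0.0643×150/360 = 1.0267917.
So F = 0.10931 × 1.031875 / 1.0267917 = 0.1098512 (AUD/ZAR).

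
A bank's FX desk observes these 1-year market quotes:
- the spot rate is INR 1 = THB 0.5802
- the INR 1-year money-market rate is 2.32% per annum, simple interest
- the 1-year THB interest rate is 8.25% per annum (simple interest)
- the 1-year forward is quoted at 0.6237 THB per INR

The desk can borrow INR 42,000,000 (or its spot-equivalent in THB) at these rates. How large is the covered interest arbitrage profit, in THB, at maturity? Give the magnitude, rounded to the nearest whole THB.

T = 1 year.
Keep in INR, deliver into the forward: 42,000,000·1.023200·0.6237 = THB 26,803,133.28.
Swap to THB now, deposit: 42,000,000·0.5802·1.082500 = THB 26,378,793.00.
The quoted forward overvalues INR, so borrow THB, buy INR at spot, deposit the INR at 2.32%, and sell the proceeds forward at 0.6237.
Arbitrage profit = |26,803,133.28 − 26,378,793.00| = THB 424,340.

THB 424,340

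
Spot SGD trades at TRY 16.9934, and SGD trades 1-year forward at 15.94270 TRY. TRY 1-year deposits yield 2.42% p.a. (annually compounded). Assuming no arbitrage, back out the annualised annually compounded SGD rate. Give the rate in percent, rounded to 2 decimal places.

T = 1 year.
F/S = 15.9427/16.9934 = 0.9381701 = (growth of TRY) / (growth of SGD).
The TRY side grows by (1 + 0.0242)^1 = 1.024200.
Hence g_SGD = 1.0916997.
Annualise: 1.0916997^(1/1) − 1 = 0.091700 = 9.17%.

9.17%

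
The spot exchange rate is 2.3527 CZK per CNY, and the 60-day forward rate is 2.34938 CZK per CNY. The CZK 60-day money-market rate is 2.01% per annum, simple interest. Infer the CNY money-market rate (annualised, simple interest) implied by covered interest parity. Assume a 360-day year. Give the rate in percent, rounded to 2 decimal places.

2.86%

T = 60/360 years.
CIP gives F = S · g_CZK/g_CNY, so g_CZK/g_CNY = 2.34938/2.3527 = 0.9985889.
The CZK side grows by 1 + 0.0201×60/360 = 1.003350.
So the CNY growth factor = 1.0047678.
r = (1.0047678 − 1)/(60/360) = 0.028607 → 2.86%.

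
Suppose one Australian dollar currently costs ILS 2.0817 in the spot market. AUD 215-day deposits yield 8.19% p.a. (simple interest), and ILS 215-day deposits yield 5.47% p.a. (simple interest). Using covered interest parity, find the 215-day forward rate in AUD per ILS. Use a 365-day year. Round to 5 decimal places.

0.48783

T = 215/365 years.
ILS accumulates by 1 + 0.0547×215/365 = 1.0322205.
AUD growth factor: 1 + 0.0819×215/365 = 1.0482425.
Forward (ILS per AUD) = 2.0817 × 1.0322205 / 1.0482425 = 2.049882.
Quoted the other way: 1/2.049882 = 0.48783 AUD per ILS.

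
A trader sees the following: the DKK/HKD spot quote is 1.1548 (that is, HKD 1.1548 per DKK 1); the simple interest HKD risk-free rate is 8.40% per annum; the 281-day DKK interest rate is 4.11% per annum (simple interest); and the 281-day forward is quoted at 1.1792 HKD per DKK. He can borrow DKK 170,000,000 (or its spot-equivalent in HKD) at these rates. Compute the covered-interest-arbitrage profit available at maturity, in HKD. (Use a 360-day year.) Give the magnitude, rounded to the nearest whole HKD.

T = 281/360 years.
Invest the DKK and cover forward: 170,000,000 × 1.03208083333 × 1.1792 = HKD 206,895,052.17.
Convert at spot and invest in HKD: 170,000,000 × 1.1548 × 1.06556666667 = HKD 209,187,785.73.
The quoted forward undervalues DKK, so borrow DKK, convert to HKD at spot, deposit the HKD at 8.40%, and buy DKK forward at 1.1792 to cover the loan.
Profit = 209,187,785.73 − 206,895,052.17 = HKD 2,292,734.

HKD 2,292,734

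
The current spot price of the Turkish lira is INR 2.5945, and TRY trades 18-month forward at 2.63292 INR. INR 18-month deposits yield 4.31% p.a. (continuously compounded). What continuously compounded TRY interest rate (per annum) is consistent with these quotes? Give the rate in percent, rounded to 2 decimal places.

3.33%

T = 18/12 years.
CIP gives F = S · g_INR/g_TRY, so g_INR/g_TRY = 2.63292/2.5945 = 1.0148082.
INR growth factor: e^(0.0431×18/12) = 1.0667856.
So the TRY growth factor = 1.0512189.
Take logs: ln 1.0512189 / (18/12) = 0.033300, so 3.33%.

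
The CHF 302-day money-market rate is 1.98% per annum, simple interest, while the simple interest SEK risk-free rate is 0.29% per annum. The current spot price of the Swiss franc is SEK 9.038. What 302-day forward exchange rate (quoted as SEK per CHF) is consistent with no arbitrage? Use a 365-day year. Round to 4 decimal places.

T = 302/365 years.
SEK growth factor: 1 + 0.0029×302/365 = 1.0023995.
CHF accumulates by 1 + 0.0198×302/365 = 1.0163825.
So F = 9.038 × 1.0023995 / 1.0163825 = 8.913659 (SEK/CHF).

8.9137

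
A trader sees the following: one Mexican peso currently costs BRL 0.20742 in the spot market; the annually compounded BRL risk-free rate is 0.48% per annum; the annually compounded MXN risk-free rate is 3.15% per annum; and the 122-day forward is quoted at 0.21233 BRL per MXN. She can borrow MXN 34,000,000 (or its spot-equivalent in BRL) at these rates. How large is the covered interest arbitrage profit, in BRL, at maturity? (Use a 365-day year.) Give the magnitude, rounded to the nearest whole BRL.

T = 122/365 years.
Keep in MXN, deliver into the forward: 34,000,000·1.010420258·0.21233 = BRL 7,294,446.13.
Swap to BRL now, deposit: 34,000,000·0.20742·1.001601827 = BRL 7,063,576.53.
The quoted forward overvalues MXN, so borrow BRL, buy MXN at spot, deposit the MXN at 3.15%, and sell the proceeds forward at 0.21233.
Arbitrage profit = |7,294,446.13 − 7,063,576.53| = BRL 230,870.

BRL 230,870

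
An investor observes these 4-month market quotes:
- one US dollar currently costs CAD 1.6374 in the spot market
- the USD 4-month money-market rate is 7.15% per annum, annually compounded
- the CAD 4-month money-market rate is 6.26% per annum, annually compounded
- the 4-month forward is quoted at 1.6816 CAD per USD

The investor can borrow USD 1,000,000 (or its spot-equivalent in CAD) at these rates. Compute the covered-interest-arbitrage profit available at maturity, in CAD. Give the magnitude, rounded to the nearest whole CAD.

T = 4/12 years.
Keep in USD, deliver into the forward: 1,000,000·1.023286847·1.6816 = CAD 1,720,759.16.
Swap to CAD now, deposit: 1,000,000·1.6374·1.020445787 = CAD 1,670,877.93.
The quoted forward overvalues USD, so borrow CAD, buy USD at spot, deposit the USD at 7.15%, and sell the proceeds forward at 1.6816.
Profit = 1,720,759.16 − 1,670,877.93 = CAD 49,881.

CAD 49,881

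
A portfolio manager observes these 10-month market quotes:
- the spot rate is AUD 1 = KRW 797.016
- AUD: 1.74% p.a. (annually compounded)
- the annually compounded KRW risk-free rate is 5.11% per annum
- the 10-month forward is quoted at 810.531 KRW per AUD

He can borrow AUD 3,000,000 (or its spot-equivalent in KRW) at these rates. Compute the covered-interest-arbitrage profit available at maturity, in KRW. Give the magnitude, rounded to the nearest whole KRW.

KRW 25,641,284

T = 10/12 years.
Route A — deposit AUD, sell forward: 3,000,000 × 1.014479115943 × 810.531 = KRW 2,466,800,316.97.
Route B — convert at spot, deposit KRW: 3,000,000 × 797.016 × 1.042405506191 = KRW 2,492,441,600.77.
The quoted forward undervalues AUD, so borrow AUD, convert to KRW at spot, deposit the KRW at 5.11%, and buy AUD forward at 810.531 to cover the loan.
The gap between the two covered legs is KRW 25,641,284.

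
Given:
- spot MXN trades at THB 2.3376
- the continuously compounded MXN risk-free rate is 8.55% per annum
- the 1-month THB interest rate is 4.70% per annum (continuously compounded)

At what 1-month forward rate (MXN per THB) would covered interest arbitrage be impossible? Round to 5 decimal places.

T = 1/12 years.
Growth of 1 THB over T: e^(0.0470×1/12) = 1.0039243.
MXN growth factor: e^(0.0855×1/12) = 1.0071504.
So F = 2.3376 × 1.0039243 / 1.0071504 = 2.330112 (THB/MXN).
Invert for MXN per THB: 1 / 2.330112 = 0.42916.

0.42916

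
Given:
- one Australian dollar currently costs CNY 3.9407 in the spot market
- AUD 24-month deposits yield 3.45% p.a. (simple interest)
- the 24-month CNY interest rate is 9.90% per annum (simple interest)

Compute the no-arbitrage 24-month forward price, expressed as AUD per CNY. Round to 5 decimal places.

T = 2 years.
Growth of 1 CNY over T: 1 + 0.0990×2 = 1.198000.
AUD accumulates by 1 + 0.0345×2 = 1.069000.
CIP: F = S · (grow CNY)/(grow AUD) = 3.9407 × 1.198000/1.069000 = 4.416238 CNY per AUD.
Quoted the other way: 1/4.416238 = 0.22644 AUD per CNY.

0.22644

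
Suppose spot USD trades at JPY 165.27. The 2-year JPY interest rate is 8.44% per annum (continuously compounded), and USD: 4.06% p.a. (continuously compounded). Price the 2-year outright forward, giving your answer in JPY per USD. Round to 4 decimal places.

T = 2 years.
JPY accumulates by e^(0.0844×2) = 1.183883339.
USD growth factor: e^(0.0406×2) = 1.084587792.
So F = 165.27 × 1.183883339 / 1.084587792 = 180.400702 (JPY/USD).

180.4007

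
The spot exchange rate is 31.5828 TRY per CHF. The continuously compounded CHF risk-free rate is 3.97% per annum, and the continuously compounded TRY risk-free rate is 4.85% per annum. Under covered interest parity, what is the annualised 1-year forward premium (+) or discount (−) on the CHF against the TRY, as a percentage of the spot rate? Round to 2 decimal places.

T = 1 year.
CIP forward (TRY per CHF) = 31.5828 × 1.0496954/1.0404986 = 31.8619553.
(F − S)/S ÷ T = (31.8619553 − 31.5828)/31.5828/1 = 0.008839 → 0.88%.

+0.88%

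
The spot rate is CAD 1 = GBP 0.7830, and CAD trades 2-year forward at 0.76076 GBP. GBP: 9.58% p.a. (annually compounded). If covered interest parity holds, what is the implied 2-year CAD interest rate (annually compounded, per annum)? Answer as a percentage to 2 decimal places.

11.17%

T = 2 years.
By CIP, F/S equals the GBP-to-CAD growth ratio: 0.76076/0.783 = 0.9715964.
GBP growth factor: (1 + 0.0958)^2 = 1.2007776.
So the CAD growth factor = 1.2358811.
r = 1.2358811^(1/2) − 1 = 0.111702 → 11.17%.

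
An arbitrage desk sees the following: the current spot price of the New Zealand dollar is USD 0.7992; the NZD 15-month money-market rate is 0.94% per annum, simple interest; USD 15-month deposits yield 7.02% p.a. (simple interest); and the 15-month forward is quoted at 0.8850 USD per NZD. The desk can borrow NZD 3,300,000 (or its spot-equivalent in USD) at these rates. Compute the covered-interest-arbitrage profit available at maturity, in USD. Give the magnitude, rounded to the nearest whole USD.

T = 15/12 years.
Route A — deposit NZD, sell forward: 3,300,000 × 1.011750 × 0.8850 = USD 2,954,815.88.
Route B — convert at spot, deposit USD: 3,300,000 × 0.7992 × 1.087750 = USD 2,868,788.34.
The quoted forward overvalues NZD, so borrow USD, buy NZD at spot, deposit the NZD at 0.94%, and sell the proceeds forward at 0.8850.
Profit = 2,954,815.88 − 2,868,788.34 = USD 86,028.

USD 86,028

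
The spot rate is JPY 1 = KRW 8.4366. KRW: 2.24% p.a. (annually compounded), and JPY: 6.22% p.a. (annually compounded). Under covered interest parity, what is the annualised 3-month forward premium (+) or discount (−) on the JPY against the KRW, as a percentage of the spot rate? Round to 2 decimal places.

T = 3/12 years.
CIP forward (KRW per JPY) = 8.4366 × 1.0055536/1.0151999 = 8.3564365.
(F − S)/S ÷ T = (8.3564365 − 8.4366)/8.4366/(3/12) = -0.038007 → -3.80%.

-3.80%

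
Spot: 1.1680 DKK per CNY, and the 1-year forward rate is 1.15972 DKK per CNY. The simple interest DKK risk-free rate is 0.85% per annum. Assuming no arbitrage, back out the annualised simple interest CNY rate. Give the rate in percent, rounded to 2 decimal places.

1.57%

T = 1 year.
F/S = 1.15972/1.168 = 0.9929110 = (growth of DKK) / (growth of CNY).
DKK growth factor: 1 + 0.0085×1 = 1.008500.
That pins the CNY growth at 1.0157003.
r = (1.0157003 − 1)/1 = 0.015700 → 1.57%.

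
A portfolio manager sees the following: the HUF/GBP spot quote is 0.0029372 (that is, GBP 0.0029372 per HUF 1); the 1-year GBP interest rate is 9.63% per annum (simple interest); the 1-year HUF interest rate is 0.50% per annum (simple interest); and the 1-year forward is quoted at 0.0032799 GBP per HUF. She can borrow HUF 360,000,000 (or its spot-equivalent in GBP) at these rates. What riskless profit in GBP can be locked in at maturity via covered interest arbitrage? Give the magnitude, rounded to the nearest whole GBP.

GBP 27,449

T = 1 year.
Route A — deposit HUF, sell forward: 360,000,000 × 1.005000 × 0.0032799 = GBP 1,186,667.82.
Route B — convert at spot, deposit GBP: 360,000,000 × 0.0029372 × 1.096300 = GBP 1,159,218.85.
The quoted forward overvalues HUF, so borrow GBP, buy HUF at spot, deposit the HUF at 0.50%, and sell the proceeds forward at 0.0032799.
Arbitrage profit = |1,186,667.82 − 1,159,218.85| = GBP 27,449.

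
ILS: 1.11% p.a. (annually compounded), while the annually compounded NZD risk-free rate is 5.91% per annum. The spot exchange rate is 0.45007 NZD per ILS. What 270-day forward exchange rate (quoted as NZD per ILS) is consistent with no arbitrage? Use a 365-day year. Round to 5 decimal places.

T = 270/365 years.
Growth of 1 NZD over T: (1 + 0.0591)^(270/365) = 1.0433896.
ILS accumulates by (1 + 0.0111)^(270/365) = 1.0081992.
Forward (NZD per ILS) = 0.45007 × 1.0433896 / 1.0081992 = 0.4657793.

0.46578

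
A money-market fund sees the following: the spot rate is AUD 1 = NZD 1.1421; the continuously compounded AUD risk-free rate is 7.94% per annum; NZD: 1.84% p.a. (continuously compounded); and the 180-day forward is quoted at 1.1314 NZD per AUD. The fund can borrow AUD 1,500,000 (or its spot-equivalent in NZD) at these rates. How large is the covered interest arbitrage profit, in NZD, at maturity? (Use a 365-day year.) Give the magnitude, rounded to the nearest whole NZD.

T = 180/365 years.
Route A — deposit AUD, sell forward: 1,500,000 × 1.039932871 × 1.1314 = NZD 1,764,870.08.
Route B — convert at spot, deposit NZD: 1,500,000 × 1.1421 × 1.009115266 = NZD 1,728,765.82.
The quoted forward overvalues AUD, so borrow NZD, buy AUD at spot, deposit the AUD at 7.94%, and sell the proceeds forward at 1.1314.
The gap between the two covered legs is NZD 36,104.

NZD 36,104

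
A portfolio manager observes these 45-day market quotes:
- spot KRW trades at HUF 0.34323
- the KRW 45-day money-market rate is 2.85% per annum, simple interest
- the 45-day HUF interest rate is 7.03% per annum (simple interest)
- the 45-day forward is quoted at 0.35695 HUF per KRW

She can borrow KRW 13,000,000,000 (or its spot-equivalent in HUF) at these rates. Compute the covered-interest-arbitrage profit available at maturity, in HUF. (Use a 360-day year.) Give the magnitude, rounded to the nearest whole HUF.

HUF 155,681,510

T = 45/360 years.
Route A — deposit KRW, sell forward: 13,000,000,000 × 1.0035625 × 0.35695 = HUF 4,656,881,246.88.
Route B — convert at spot, deposit HUF: 13,000,000,000 × 0.34323 × 1.0087875 = HUF 4,501,199,737.13.
The quoted forward overvalues KRW, so borrow HUF, buy KRW at spot, deposit the KRW at 2.85%, and sell the proceeds forward at 0.35695.
The gap between the two covered legs is HUF 155,681,510.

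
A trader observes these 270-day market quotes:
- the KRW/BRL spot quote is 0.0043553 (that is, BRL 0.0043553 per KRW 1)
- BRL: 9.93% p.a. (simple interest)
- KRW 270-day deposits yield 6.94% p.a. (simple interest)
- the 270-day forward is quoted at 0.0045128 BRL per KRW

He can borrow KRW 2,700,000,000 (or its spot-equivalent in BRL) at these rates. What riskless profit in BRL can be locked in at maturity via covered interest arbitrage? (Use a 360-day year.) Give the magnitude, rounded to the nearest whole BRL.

BRL 183,682

T = 270/360 years.
Invest the KRW and cover forward: 2,700,000,000 × 1.052050 × 0.0045128 = BRL 12,818,766.35.
Convert at spot and invest in BRL: 2,700,000,000 × 0.0043553 × 1.074475 = BRL 12,635,084.61.
The quoted forward overvalues KRW, so borrow BRL, buy KRW at spot, deposit the KRW at 6.94%, and sell the proceeds forward at 0.0045128.
Arbitrage profit = |12,818,766.35 − 12,635,084.61| = BRL 183,682.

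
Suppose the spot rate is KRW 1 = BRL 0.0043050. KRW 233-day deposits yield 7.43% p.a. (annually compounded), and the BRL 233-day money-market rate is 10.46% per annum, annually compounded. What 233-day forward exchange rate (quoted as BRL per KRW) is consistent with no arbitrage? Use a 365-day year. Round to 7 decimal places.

0.0043821

T = 233/365 years.
BRL accumulates by (1 + 0.1046)^(233/365) = 1.0655656.
Growth of 1 KRW over T: (1 + 0.0743)^(233/365) = 1.0468132.
CIP: F = S · (grow BRL)/(grow KRW) = 0.004305 × 1.0655656/1.0468132 = 0.004382119 BRL per KRW.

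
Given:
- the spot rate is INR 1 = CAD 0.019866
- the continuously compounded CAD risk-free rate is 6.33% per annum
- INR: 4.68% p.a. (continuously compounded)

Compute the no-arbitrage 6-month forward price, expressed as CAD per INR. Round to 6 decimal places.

0.020031

T = 6/12 years.
CAD growth factor: e^(0.0633×6/12) = 1.0321562.
Growth of 1 INR over T: e^(0.0468×6/12) = 1.0236759.
Forward (CAD per INR) = 0.019866 × 1.0321562 / 1.0236759 = 0.02003057.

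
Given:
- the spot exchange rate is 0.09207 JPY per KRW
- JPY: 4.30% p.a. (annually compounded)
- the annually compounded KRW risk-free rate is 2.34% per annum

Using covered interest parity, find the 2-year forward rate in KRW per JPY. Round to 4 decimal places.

10.4569

T = 2 years.
JPY growth factor: (1 + 0.0430)^2 = 1.087849.
Growth of 1 KRW over T: (1 + 0.0234)^2 = 1.04734756.
Forward (JPY per KRW) = 0.09207 × 1.087849 / 1.04734756 = 0.095630392.
Quoted the other way: 1/0.095630392 = 10.4569 KRW per JPY.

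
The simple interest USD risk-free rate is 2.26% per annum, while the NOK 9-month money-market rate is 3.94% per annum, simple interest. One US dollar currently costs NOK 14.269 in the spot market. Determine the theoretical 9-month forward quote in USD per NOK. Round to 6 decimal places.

0.069224

T = 9/12 years.
NOK accumulates by 1 + 0.0394×9/12 = 1.029550.
Growth of 1 USD over T: 1 + 0.0226×9/12 = 1.016950.
CIP: F = S · (grow NOK)/(grow USD) = 14.269 × 1.029550/1.016950 = 14.44579 NOK per USD.
Quoted the other way: 1/14.44579 = 0.069224 USD per NOK.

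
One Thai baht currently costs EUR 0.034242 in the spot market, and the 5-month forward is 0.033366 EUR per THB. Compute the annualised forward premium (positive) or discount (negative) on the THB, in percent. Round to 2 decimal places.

T = 5/12 years.
THB trades forward at -2.55826% vs spot over the period.
×(1/T) gives -6.14% p.a.

-6.14%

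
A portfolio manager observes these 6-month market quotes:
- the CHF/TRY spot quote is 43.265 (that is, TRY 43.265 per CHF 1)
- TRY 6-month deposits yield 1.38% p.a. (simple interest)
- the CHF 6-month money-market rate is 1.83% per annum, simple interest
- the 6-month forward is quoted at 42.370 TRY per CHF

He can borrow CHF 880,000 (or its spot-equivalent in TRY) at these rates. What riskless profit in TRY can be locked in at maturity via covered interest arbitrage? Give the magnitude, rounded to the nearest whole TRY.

T = 6/12 years.
Invest the CHF and cover forward: 880,000 × 1.009150 × 42.370 = TRY 37,626,763.24.
Convert at spot and invest in TRY: 880,000 × 43.265 × 1.006900 = TRY 38,335,905.08.
The quoted forward undervalues CHF, so borrow CHF, convert to TRY at spot, deposit the TRY at 1.38%, and buy CHF forward at 42.370 to cover the loan.
Arbitrage profit = |37,626,763.24 − 38,335,905.08| = TRY 709,142.

TRY 709,142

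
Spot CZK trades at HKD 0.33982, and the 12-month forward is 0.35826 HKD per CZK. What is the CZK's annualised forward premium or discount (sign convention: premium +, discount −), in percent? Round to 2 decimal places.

+5.43%

T = 1 year.
CZK trades forward at +5.42640% vs spot over the period.
×(1/T) gives 5.43% p.a.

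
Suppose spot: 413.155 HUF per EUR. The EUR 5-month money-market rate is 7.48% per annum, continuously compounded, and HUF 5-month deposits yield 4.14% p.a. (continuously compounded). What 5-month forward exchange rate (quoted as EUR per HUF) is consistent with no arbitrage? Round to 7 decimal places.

0.0024543

T = 5/12 years.
Growth of 1 HUF over T: e^(0.0414×5/12) = 1.0173996.
Growth of 1 EUR over T: e^(0.0748×5/12) = 1.0316574.
So F = 413.155 × 1.0173996 / 1.0316574 = 407.4451 (HUF/EUR).
Quoted the other way: 1/407.4451 = 0.0024543 EUR per HUF.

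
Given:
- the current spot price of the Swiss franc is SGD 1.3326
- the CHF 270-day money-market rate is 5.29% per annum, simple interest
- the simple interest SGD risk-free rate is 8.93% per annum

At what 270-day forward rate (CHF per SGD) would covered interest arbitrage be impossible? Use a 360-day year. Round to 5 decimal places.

0.73121

T = 270/360 years.
SGD accumulates by 1 + 0.0893×270/360 = 1.066975.
CHF accumulates by 1 + 0.0529×270/360 = 1.039675.
CIP: F = S · (grow SGD)/(grow CHF) = 1.3326 × 1.066975/1.039675 = 1.367592 SGD per CHF.
Quoted the other way: 1/1.367592 = 0.73121 CHF per SGD.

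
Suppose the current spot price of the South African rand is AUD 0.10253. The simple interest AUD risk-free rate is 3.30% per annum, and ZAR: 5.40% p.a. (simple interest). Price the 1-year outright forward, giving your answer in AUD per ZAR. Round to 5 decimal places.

0.10049

T = 1 year.
AUD growth factor: 1 + 0.0330×1 = 1.033000.
ZAR growth factor: 1 + 0.0540×1 = 1.054000.
CIP: F = S · (grow AUD)/(grow ZAR) = 0.10253 × 1.033000/1.054000 = 0.1004872 AUD per ZAR.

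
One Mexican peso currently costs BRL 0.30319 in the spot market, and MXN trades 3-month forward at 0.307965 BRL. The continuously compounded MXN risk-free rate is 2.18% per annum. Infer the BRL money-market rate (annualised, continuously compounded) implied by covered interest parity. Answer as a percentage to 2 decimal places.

T = 3/12 years.
By CIP, F/S equals the BRL-to-MXN growth ratio: 0.307965/0.30319 = 1.0157492.
The MXN side grows by e^(0.0218×3/12) = 1.0054649.
That pins the BRL growth at 1.0213002.
Take logs: ln 1.0213002 / (3/12) = 0.084306, so 8.43%.

8.43%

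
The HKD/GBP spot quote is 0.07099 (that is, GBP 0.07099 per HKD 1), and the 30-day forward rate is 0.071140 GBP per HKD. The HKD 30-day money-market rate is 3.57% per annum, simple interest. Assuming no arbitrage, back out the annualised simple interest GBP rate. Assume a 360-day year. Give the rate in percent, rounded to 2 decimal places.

T = 30/360 years.
CIP gives F = S · g_GBP/g_HKD, so g_GBP/g_HKD = 0.07114/0.07099 = 1.0021130.
HKD growth factor: 1 + 0.0357×30/360 = 1.002975.
So the GBP growth factor = 1.0050943.
(1.0050943 − 1)/T = 0.061132, i.e. 6.11%.

6.11%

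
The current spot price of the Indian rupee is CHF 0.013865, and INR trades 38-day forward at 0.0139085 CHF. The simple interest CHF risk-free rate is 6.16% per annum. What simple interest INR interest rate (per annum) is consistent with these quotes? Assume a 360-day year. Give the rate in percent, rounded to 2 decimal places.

3.18%

T = 38/360 years.
CIP gives F = S · g_CHF/g_INR, so g_CHF/g_INR = 0.0139085/0.013865 = 1.0031374.
The CHF side grows by 1 + 0.0616×38/360 = 1.0065022.
So the INR growth factor = 1.0033543.
r = (1.0033543 − 1)/(38/360) = 0.031778 → 3.18%.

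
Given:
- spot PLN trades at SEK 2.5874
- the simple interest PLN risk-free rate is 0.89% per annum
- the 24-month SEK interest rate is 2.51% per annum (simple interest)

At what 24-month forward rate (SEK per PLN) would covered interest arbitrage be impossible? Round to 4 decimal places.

T = 2 years.
Growth of 1 SEK over T: 1 + 0.0251×2 = 1.050200.
PLN growth factor: 1 + 0.0089×2 = 1.017800.
CIP: F = S · (grow SEK)/(grow PLN) = 2.5874 × 1.050200/1.017800 = 2.669766 SEK per PLN.

2.6698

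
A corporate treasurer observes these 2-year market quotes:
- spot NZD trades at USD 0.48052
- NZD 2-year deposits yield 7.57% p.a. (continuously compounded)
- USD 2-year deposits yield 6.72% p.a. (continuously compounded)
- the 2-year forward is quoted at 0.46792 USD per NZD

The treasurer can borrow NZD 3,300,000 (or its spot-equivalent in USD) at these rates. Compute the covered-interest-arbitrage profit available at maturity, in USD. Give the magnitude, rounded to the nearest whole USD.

USD 17,278

T = 2 years.
Route A — deposit NZD, sell forward: 3,300,000 × 1.16346195 × 0.46792 = USD 1,796,543.48.
Route B — convert at spot, deposit USD: 3,300,000 × 0.48052 × 1.143850268 = USD 1,813,821.67.
The quoted forward undervalues NZD, so borrow NZD, convert to USD at spot, deposit the USD at 6.72%, and buy NZD forward at 0.46792 to cover the loan.
Arbitrage profit = |1,796,543.48 − 1,813,821.67| = USD 17,278.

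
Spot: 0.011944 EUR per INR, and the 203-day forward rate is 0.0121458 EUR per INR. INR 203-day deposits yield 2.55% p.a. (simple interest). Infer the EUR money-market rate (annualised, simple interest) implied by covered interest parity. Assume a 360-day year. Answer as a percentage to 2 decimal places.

5.59%

T = 203/360 years.
CIP gives F = S · g_EUR/g_INR, so g_EUR/g_INR = 0.0121458/0.011944 = 1.0168955.
The INR side grows by 1 + 0.0255×203/360 = 1.0143792.
So the EUR growth factor = 1.0315176.
r = (1.0315176 − 1)/(203/360) = 0.055893 → 5.59%.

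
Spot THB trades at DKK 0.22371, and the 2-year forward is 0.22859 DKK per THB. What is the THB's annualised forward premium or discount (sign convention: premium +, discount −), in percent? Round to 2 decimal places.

+1.09%

T = 2 years.
Period premium: (0.22859 − 0.22371)/0.22371 = 0.0218140.
×(1/T) gives 1.09% p.a.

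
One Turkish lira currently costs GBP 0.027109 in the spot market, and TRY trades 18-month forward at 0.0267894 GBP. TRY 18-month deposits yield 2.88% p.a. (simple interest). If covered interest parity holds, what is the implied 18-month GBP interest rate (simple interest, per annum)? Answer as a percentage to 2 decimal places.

2.06%

T = 18/12 years.
F/S = 0.0267894/0.027109 = 0.9882106 = (growth of GBP) / (growth of TRY).
TRY growth factor: 1 + 0.0288×18/12 = 1.043200.
That pins the GBP growth at 1.0309013.
r = (1.0309013 − 1)/(18/12) = 0.020601 → 2.06%.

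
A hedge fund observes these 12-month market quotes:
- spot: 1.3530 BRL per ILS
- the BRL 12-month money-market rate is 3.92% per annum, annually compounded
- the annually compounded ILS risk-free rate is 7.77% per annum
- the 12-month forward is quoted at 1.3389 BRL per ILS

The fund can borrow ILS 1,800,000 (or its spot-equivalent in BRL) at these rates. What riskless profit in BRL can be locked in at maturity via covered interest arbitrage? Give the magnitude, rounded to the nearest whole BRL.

BRL 66,411

T = 1 year.
Route A — deposit ILS, sell forward: 1,800,000 × 1.077700 × 1.3389 = BRL 2,597,278.55.
Route B — convert at spot, deposit BRL: 1,800,000 × 1.3530 × 1.039200 = BRL 2,530,867.68.
The quoted forward overvalues ILS, so borrow BRL, buy ILS at spot, deposit the ILS at 7.77%, and sell the proceeds forward at 1.3389.
Profit = 2,597,278.55 − 2,530,867.68 = BRL 66,411.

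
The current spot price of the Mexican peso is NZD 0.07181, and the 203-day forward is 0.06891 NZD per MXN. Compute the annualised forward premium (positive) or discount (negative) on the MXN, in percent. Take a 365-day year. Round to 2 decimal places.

T = 203/365 years.
Period premium: (0.06891 − 0.07181)/0.07181 = -0.0403843.
Annualise by dividing by T: -0.0403843 / (203/365) = -0.072612 → -7.26%.

-7.26%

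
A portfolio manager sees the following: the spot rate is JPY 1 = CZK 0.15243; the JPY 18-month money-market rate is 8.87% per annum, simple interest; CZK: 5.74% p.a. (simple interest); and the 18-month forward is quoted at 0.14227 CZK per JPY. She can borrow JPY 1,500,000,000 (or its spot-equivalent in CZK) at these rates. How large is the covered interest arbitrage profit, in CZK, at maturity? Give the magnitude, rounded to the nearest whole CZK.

CZK 6,532,799

T = 18/12 years.
Invest the JPY and cover forward: 1,500,000,000 × 1.133050 × 0.14227 = CZK 241,798,535.25.
Convert at spot and invest in CZK: 1,500,000,000 × 0.15243 × 1.086100 = CZK 248,331,334.50.
The quoted forward undervalues JPY, so borrow JPY, convert to CZK at spot, deposit the CZK at 5.74%, and buy JPY forward at 0.14227 to cover the loan.
Arbitrage profit = |241,798,535.25 − 248,331,334.50| = CZK 6,532,799.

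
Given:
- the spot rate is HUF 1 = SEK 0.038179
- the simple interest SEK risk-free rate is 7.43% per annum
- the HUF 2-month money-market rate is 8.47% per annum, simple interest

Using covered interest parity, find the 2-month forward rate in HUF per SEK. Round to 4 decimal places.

T = 2/12 years.
Growth of 1 SEK over T: 1 + 0.0743×2/12 = 1.01238333.
Growth of 1 HUF over T: 1 + 0.0847×2/12 = 1.01411667.
So F = 0.038179 × 1.01238333 / 1.01411667 = 0.038113744 (SEK/HUF).
Invert for HUF per SEK: 1 / 0.038113744 = 26.2373.

26.2373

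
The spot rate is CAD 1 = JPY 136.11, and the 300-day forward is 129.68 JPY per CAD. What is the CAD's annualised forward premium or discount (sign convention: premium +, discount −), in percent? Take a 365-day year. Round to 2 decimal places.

T = 300/365 years.
CAD trades forward at -4.72412% vs spot over the period.
Annualise by dividing by T: -0.0472412 / (300/365) = -0.057477 → -5.75%.

-5.75%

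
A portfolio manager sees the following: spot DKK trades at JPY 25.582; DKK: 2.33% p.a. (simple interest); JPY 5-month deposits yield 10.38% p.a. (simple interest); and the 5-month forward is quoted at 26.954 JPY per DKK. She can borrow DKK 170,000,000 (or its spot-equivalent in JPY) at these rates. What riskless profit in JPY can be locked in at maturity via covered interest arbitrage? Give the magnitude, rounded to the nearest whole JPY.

JPY 89,633,676

T = 5/12 years.
Route A — deposit DKK, sell forward: 170,000,000 × 1.009708333333 × 26.954 = JPY 4,626,665,330.83.
Route B — convert at spot, deposit JPY: 170,000,000 × 25.582 × 1.043250 = JPY 4,537,031,655.00.
The quoted forward overvalues DKK, so borrow JPY, buy DKK at spot, deposit the DKK at 2.33%, and sell the proceeds forward at 26.954.
The gap between the two covered legs is JPY 89,633,676.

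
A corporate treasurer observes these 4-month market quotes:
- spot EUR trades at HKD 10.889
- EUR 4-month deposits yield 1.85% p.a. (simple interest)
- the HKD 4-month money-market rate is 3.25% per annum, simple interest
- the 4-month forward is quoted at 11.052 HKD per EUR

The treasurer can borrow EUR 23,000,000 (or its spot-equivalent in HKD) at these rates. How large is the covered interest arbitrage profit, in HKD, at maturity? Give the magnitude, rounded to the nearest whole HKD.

HKD 2,603,366

T = 4/12 years.
Invest the EUR and cover forward: 23,000,000 × 1.00616666667 × 11.052 = HKD 255,763,542.00.
Convert at spot and invest in HKD: 23,000,000 × 10.889 × 1.01083333333 = HKD 253,160,175.83.
The quoted forward overvalues EUR, so borrow HKD, buy EUR at spot, deposit the EUR at 1.85%, and sell the proceeds forward at 11.052.
Arbitrage profit = |255,763,542.00 − 253,160,175.83| = HKD 2,603,366.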